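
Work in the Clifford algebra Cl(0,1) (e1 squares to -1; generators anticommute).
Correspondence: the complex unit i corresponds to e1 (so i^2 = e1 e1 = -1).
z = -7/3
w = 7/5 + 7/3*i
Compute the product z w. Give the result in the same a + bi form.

In blades: z = -7/3, w = 7/5 + 7/3*e1.
Distribute z over w term by term (generator squares from the signature, products reordered to ascending indices): (-7/3)*w = -49/15 - 49/9*e1.
Sum: -49/15 - 49/9*e1; translating back through the correspondence:
Answer: -49/15 - 49/9*i


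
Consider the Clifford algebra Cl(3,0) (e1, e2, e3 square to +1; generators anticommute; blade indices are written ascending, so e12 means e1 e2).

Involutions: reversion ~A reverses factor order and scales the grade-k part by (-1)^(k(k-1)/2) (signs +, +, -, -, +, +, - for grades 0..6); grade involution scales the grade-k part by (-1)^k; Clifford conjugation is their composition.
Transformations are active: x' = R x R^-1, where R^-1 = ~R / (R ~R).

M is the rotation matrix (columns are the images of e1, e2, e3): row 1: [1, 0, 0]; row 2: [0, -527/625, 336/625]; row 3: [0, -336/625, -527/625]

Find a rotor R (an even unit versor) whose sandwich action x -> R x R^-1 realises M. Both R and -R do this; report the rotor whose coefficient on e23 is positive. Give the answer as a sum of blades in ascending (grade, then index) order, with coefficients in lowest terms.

Method: write R = a + b12*e12 + b13*e13 + b23*e23 with a^2 + b12^2 + b13^2 + b23^2 = 1 (so R^-1 = ~R). Expanding the columns R e_j ~R gives tr M = 4a^2 - 1 and, from the antisymmetric part, M21 - M12 = -4a*b12, M13 - M31 = 4a*b13, M32 - M23 = -4a*b23.
Here tr M = -429/625, so a^2 = (1 + tr M)/4 = 49/625 and a = ±7/25. Taking a = 7/25: M21 - M12 = 0, M13 - M31 = 0, M32 - M23 = -672/625, giving b12 = 0, b13 = 0, b23 = 24/25, i.e. R = 7/25 + 24/25*e23.
Its e23 coefficient is already positive.
Answer: 7/25 + 24/25*e23. Uniqueness: Spin(3) -> SO(3) maps R and -R to the same rotation of trace -429/625; fixing the sign of the e23 coefficient removes the ambiguity.


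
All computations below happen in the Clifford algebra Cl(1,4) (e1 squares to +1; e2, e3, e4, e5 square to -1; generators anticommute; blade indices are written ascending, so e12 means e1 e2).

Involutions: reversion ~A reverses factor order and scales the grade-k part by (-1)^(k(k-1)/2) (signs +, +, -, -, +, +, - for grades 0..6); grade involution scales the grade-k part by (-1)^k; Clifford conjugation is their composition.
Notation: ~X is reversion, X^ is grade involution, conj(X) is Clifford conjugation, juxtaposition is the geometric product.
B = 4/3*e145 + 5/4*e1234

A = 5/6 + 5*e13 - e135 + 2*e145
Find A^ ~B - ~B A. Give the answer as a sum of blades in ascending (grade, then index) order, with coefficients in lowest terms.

first term: -8/3 - 25/4*e24 - 4/3*e34 - 10/9*e145 - 5/2*e235 - 5/4*e245 + 20/3*e345 + 25/24*e1234
second term: 8/3 - 25/4*e24 - 4/3*e34 - 10/9*e145 + 5/2*e235 + 5/4*e245 - 20/3*e345 + 25/24*e1234
Answer: -16/3 - 5*e235 - 5/2*e245 + 40/3*e345


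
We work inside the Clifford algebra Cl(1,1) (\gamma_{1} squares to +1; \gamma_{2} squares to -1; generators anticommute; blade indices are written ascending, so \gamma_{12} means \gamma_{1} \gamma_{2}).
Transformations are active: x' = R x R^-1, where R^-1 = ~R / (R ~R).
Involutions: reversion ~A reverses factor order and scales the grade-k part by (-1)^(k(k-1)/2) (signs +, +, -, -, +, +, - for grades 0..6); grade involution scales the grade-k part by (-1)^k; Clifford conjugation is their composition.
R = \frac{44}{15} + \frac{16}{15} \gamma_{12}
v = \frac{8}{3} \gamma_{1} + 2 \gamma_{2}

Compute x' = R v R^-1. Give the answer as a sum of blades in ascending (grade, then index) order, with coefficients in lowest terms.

~R = \frac{44}{15} - \frac{16}{15} \gamma_{12}, and R ~R = \frac{112}{15}, so R^-1 = ~R / (\frac{112}{15}).
R v = \frac{256}{45} \gamma_{1} + \frac{136}{45} \gamma_{2}
Answer: \frac{568}{315} \gamma_{1} + \frac{118}{315} \gamma_{2}


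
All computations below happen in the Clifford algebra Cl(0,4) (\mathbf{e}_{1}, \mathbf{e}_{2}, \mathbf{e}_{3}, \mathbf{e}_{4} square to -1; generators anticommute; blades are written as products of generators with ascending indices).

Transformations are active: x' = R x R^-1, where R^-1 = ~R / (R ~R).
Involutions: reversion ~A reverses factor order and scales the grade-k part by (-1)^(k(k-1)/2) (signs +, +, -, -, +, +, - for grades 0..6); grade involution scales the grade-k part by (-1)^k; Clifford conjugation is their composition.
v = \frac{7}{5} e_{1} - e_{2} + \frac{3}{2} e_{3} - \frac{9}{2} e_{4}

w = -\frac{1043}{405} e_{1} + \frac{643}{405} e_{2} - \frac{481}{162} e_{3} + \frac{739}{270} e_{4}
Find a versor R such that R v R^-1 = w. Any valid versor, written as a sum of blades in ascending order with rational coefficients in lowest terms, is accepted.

The midline construction: v and w both square to -\frac{1273}{50}, so reflecting in their sum -\frac{476}{405} e_{1} + \frac{238}{405} e_{2} - \frac{119}{81} e_{3} - \frac{238}{135} e_{4} exchanges them.
Answer: -\frac{476}{405} e_{1} + \frac{238}{405} e_{2} - \frac{119}{81} e_{3} - \frac{238}{135} e_{4}


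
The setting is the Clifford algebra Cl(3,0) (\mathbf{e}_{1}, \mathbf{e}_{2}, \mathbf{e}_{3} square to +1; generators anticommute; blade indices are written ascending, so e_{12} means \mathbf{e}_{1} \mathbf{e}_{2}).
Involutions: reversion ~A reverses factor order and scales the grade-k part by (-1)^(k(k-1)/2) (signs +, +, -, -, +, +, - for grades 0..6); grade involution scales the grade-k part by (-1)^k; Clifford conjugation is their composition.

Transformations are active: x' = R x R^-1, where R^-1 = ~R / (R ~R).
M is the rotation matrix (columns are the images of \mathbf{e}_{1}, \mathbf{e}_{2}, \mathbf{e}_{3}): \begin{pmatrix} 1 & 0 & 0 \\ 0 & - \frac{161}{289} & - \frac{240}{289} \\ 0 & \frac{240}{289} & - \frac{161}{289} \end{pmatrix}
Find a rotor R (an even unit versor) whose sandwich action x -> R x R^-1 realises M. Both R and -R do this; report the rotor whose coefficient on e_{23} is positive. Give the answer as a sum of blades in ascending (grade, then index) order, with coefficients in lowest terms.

Method: write R = a + b12*e_{12} + b13*e_{13} + b23*e_{23} with a^2 + b12^2 + b13^2 + b23^2 = 1 (so R^-1 = ~R). Expanding the columns R e_j ~R gives tr M = 4a^2 - 1 and, from the antisymmetric part, M21 - M12 = -4a*b12, M13 - M31 = 4a*b13, M32 - M23 = -4a*b23.
Here tr M = -\frac{33}{289}, so a^2 = (1 + tr M)/4 = \frac{64}{289} and a = ±\frac{8}{17}. Taking a = \frac{8}{17}: M21 - M12 = 0, M13 - M31 = 0, M32 - M23 = \frac{480}{289}, giving b12 = 0, b13 = 0, b23 = -\frac{15}{17}, i.e. R = \frac{8}{17} - \frac{15}{17} e_{23}.
Its e_{23} coefficient is negative, so report the other preimage -R.
Answer: -\frac{8}{17} + \frac{15}{17} e_{23}. Note: both R and -R realise this M (trace -\frac{33}{289}); the covering map identifies them, and the e_{23}-coefficient sign is the tie-breaker.


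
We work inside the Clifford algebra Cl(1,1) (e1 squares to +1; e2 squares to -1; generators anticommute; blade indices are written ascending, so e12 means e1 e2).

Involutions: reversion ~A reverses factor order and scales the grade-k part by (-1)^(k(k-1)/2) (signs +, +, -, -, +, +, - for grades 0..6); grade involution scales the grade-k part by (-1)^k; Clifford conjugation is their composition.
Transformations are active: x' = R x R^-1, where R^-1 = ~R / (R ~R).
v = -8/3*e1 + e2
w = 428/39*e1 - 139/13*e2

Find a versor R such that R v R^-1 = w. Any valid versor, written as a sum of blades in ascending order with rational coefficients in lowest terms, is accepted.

Why this works: both vectors square to 55/9, so q(v) = q(w) and R = v + w = 108/13*e1 - 126/13*e2 carries v to w — its own direction survives, the complement (v - w)/2 flips.
Answer: 108/13*e1 - 126/13*e2


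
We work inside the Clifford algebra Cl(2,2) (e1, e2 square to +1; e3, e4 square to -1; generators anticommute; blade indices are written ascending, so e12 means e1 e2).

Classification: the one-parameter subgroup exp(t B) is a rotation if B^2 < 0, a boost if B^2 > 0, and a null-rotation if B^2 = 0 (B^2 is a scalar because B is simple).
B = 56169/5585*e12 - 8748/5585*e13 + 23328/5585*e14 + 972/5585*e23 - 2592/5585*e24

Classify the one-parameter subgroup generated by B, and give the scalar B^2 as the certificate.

B^2 term by term: the squares give (56169/5585)^2*(e12)^2 + (-8748/5585)^2*(e13)^2 + (23328/5585)^2*(e14)^2 + (972/5585)^2*(e23)^2 + (-2592/5585)^2*(e24)^2 = 3154956561/31192225*(-1) + 76527504/31192225*(+1) + 544195584/31192225*(+1) + 944784/31192225*(+1) + 6718464/31192225*(+1) = -81 (each basis 2-blade squares to minus the product of its generators' squares); cross terms between blades sharing an index anticommute and cancel; the commuting (index-disjoint) pairs give grade-4 terms 2*c*c'*(blade product), which cancel blade by blade — e1234: -45349632/31192225 + 45349632/31192225 = 0 — confirming B is simple. So B^2 = -81.
Answer: rotation, certificate B^2 = -81. Because -81 is invariant under every versor sandwich, the classification follows from its sign alone.


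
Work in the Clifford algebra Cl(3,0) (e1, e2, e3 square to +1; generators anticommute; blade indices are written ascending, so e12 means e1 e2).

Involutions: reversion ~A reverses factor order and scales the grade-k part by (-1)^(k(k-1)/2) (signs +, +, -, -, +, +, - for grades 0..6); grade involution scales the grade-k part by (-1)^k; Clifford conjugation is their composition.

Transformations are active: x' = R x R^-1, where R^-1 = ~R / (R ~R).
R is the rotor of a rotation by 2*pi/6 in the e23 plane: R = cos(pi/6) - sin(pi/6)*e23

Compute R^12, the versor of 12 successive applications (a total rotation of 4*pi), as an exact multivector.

Half-angle bookkeeping: 12 applications in e23 add up to rotor phase 12*pi/6 = 2*pi, so R^12 = cos(2*pi) - sin(2*pi)*e23.
cos(2*pi) = 1 and sin(2*pi) = 0, so R^12 = 1. The total rotation 4*pi is 2 full turns, so every vector returns to itself, yet the rotor is +1, back on the identity sheet (an even number of 2*pi turns).
Answer: 1


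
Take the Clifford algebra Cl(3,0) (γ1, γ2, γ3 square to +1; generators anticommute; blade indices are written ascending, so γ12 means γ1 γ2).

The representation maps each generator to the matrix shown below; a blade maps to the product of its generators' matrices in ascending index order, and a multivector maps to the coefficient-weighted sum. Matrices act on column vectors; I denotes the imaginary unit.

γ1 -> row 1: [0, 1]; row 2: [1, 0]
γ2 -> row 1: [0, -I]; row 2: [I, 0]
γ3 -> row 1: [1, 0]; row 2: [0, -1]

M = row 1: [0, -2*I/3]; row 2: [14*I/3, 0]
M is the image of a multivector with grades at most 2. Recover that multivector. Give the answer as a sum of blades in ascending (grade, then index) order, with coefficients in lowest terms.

Method: 1, rho(γ1), rho(γ2), rho(γ3) form a trace-orthogonal basis of the 2x2 complex matrices (tr(X Y) = 2 if X = Y, else 0), so M = m0*1 + m1*rho(γ1) + m2*rho(γ2) + m3*rho(γ3) with m0 = tr(M)/2 = 0, m1 = tr(M rho(γ1))/2 = 2*I, m2 = tr(M rho(γ2))/2 = 8/3, m3 = tr(M rho(γ3))/2 = 0.
Multiplying table entries, the bivector images are rho(γ12) = I*rho(γ3), rho(γ13) = -I*rho(γ2), rho(γ23) = I*rho(γ1); with real blade coefficients the real parts of m0..m3 are the coefficients of 1, γ1, γ2, γ3 and the imaginary parts give the bivectors (γ23: Im m1, γ13: -Im m2, γ12: Im m3).
Answer: 8/3*γ2 + 2*γ23


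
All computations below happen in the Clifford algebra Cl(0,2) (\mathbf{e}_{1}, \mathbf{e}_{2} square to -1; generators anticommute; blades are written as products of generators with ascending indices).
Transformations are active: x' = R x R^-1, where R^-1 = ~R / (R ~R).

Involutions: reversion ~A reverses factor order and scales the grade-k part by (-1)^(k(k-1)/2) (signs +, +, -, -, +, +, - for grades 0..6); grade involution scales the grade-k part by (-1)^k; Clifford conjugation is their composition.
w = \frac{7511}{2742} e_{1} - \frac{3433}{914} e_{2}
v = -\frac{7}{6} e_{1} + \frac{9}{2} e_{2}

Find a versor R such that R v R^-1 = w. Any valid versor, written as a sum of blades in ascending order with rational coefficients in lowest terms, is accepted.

Since q(v) = q(w) = -\frac{389}{18}, the sum R = v + w = \frac{2156}{1371} e_{1} + \frac{340}{457} e_{2} does the job whenever invertible.
Answer: \frac{2156}{1371} e_{1} + \frac{340}{457} e_{2}


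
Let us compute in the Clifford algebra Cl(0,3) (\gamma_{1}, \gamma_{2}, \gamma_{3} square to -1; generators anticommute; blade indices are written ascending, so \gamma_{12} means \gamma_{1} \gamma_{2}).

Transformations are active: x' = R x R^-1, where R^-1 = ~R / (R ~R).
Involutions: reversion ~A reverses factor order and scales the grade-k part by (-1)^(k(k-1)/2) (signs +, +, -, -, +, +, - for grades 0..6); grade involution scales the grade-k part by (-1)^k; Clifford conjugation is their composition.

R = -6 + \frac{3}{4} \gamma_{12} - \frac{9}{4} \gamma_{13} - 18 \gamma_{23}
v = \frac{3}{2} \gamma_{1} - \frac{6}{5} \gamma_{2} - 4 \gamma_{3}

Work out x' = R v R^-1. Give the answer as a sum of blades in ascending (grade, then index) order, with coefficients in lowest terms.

~R = -6 - \frac{3}{4} \gamma_{12} + \frac{9}{4} \gamma_{13} + 18 \gamma_{23}, and R ~R = \frac{2925}{8}, so R^-1 = ~R / (\frac{2925}{8}).
R v = -\frac{171}{10} \gamma_{1} - \frac{2547}{40} \gamma_{2} + \frac{1689}{40} \gamma_{3} - \frac{327}{10} \gamma_{123}
Answer: \frac{7413}{3250} \gamma_{1} + \frac{4692}{1625} \gamma_{2} + \frac{62}{25} \gamma_{3}


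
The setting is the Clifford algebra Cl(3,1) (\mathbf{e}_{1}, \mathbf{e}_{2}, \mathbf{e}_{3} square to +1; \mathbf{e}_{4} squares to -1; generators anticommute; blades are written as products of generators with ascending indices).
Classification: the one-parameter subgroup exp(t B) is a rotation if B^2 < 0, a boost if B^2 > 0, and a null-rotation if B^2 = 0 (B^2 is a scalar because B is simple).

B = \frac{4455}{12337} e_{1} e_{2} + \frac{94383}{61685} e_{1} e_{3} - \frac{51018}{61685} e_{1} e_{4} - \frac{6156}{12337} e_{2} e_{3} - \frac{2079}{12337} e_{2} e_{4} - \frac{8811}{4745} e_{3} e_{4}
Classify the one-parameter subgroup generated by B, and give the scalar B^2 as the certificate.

B^2 term by term: the squares give (\frac{4455}{12337})^2*(e_{1} e_{2})^2 + (\frac{94383}{61685})^2*(e_{1} e_{3})^2 + (-\frac{51018}{61685})^2*(e_{1} e_{4})^2 + (-\frac{6156}{12337})^2*(e_{2} e_{3})^2 + (-\frac{2079}{12337})^2*(e_{2} e_{4})^2 + (-\frac{8811}{4745})^2*(e_{3} e_{4})^2 = \frac{19847025}{152201569}*(-1) + \frac{8908150689}{3805039225}*(-1) + \frac{2602836324}{3805039225}*(+1) + \frac{37896336}{152201569}*(-1) + \frac{4322241}{152201569}*(+1) + \frac{77633721}{22515025}*(+1) = \frac{36}{25} (each basis 2-blade squares to minus the product of its generators' squares); cross terms between blades sharing an index anticommute and cancel; the commuting (index-disjoint) pairs give grade-4 terms 2*c*c'*(blade product), which cancel blade by blade — e_{1} e_{2} e_{3} e_{4}: -\frac{15701202}{11707813} + \frac{392444514}{761007845} + \frac{628133616}{761007845} = 0 — confirming B is simple. So B^2 = \frac{36}{25}.
Answer: boost, certificate B^2 = \frac{36}{25}. The class reads off the invariant scalar \frac{36}{25} directly.


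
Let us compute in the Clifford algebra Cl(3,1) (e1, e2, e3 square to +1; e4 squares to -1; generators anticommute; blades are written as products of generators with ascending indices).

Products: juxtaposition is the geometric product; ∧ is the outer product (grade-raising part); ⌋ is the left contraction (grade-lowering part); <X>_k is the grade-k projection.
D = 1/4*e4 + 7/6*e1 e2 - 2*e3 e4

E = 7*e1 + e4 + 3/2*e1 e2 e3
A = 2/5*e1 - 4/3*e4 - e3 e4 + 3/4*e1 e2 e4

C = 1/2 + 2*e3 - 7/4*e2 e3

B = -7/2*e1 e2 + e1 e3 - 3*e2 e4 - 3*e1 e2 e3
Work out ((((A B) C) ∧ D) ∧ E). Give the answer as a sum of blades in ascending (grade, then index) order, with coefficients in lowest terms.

step 1: -9/4*e1 + 13/5*e2 + 2/5*e3 + 21/8*e4 + e1 e4 - 21/5*e2 e3 - 9/4*e3 e4 + 7/15*e1 e2 e4 - 4/3*e1 e3 e4 - 3/4*e2 e3 e4 - 1/2*e1 e2 e3 e4
step 2: -131/20 - 9/8*e1 - 32/5*e2 - 87/20*e3 + 9/2*e4 - 9/2*e1 e3 + 55/24*e1 e4 + 31/10*e2 e3 - 39/16*e2 e4 - 51/8*e3 e4 + 63/16*e1 e2 e3 - 11/10*e1 e2 e4 - 209/60*e1 e3 e4 - 159/32*e2 e3 e4 - 44/15*e1 e2 e3 e4
step 3: -131/80*e4 - 917/120*e1 e2 - 9/32*e1 e4 - 8/5*e2 e4 + 961/80*e3 e4 - 203/40*e1 e2 e3 + 21/4*e1 e2 e4 + 9/8*e1 e3 e4 + 543/40*e2 e3 e4 - 413/64*e1 e2 e3 e4
step 4: 917/80*e1 e4 - 2261/120*e1 e2 e4 + 6727/80*e1 e3 e4 - 15623/160*e1 e2 e3 e4
Answer: 917/80*e1 e4 - 2261/120*e1 e2 e4 + 6727/80*e1 e3 e4 - 15623/160*e1 e2 e3 e4


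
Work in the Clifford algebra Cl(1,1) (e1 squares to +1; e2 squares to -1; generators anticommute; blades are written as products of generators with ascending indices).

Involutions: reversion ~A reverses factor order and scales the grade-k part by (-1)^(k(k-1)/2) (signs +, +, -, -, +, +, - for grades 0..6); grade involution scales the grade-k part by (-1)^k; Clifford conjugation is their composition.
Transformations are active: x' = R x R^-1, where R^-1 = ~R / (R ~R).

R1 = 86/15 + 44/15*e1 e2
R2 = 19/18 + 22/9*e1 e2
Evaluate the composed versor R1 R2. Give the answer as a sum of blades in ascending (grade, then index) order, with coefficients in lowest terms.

Distribute over the terms of R1 (each basis-blade product reordered to ascending indices, repeated generators contracted through their squares):
(86/15) R2 = 817/135 + 1892/135*e1 e2
(44/15*e1 e2) R2 = 968/135 + 418/135*e1 e2
Summing the partial products and collecting blades:
Answer: 119/9 + 154/9*e1 e2


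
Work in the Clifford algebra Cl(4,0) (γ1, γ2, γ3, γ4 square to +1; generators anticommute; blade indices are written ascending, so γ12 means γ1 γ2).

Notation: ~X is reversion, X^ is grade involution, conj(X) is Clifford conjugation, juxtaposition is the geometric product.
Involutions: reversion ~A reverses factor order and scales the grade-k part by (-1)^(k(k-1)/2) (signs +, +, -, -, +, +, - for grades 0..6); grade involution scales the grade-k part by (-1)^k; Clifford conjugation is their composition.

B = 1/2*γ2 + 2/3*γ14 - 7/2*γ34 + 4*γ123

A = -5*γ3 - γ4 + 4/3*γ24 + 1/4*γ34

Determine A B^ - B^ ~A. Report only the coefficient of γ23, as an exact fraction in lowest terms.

first term: 7/8 + 2/3*γ1 - 7/2*γ3 + 109/6*γ4 + 188/9*γ12 + 1/6*γ13 + 13/6*γ23 - 1/2*γ24 + γ124 - 2*γ134 - 1/8*γ234 - 4*γ1234
second term: -7/8 - 2/3*γ1 + 7/2*γ3 - 101/6*γ4 + 188/9*γ12 + 1/6*γ13 + 43/6*γ23 + 1/2*γ24 + γ124 - 2*γ134 + 1/8*γ234 + 4*γ1234
Answer: -5


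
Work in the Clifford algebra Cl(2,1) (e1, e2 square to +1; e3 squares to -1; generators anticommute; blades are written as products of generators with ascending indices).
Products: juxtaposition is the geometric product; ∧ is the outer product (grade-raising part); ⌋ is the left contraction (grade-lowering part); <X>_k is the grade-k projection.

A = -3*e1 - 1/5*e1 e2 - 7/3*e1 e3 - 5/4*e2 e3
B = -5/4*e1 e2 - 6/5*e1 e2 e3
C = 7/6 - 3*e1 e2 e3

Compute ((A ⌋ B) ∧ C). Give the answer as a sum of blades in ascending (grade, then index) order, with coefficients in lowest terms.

step 1: -1/4 + 3/2*e1 + 19/20*e2 - 6/25*e3 + 18/5*e2 e3
step 2: -7/24 + 7/4*e1 + 133/120*e2 - 7/25*e3 + 21/5*e2 e3 + 3/4*e1 e2 e3
Answer: -7/24 + 7/4*e1 + 133/120*e2 - 7/25*e3 + 21/5*e2 e3 + 3/4*e1 e2 e3


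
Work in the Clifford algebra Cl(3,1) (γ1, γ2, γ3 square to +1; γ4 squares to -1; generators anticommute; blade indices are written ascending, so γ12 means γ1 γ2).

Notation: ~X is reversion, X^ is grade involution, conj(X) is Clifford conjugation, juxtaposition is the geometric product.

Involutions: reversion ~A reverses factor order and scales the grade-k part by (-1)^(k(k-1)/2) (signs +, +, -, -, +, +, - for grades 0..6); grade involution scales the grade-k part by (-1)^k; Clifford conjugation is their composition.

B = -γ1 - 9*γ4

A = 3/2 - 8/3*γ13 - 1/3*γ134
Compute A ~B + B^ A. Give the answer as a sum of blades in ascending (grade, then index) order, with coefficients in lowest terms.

first term: -3/2*γ1 - 8/3*γ3 - 27/2*γ4 - 3*γ13 + 1/3*γ34 + 24*γ134
second term: 3/2*γ1 - 8/3*γ3 + 27/2*γ4 + 3*γ13 - 1/3*γ34 - 24*γ134
Answer: -16/3*γ3


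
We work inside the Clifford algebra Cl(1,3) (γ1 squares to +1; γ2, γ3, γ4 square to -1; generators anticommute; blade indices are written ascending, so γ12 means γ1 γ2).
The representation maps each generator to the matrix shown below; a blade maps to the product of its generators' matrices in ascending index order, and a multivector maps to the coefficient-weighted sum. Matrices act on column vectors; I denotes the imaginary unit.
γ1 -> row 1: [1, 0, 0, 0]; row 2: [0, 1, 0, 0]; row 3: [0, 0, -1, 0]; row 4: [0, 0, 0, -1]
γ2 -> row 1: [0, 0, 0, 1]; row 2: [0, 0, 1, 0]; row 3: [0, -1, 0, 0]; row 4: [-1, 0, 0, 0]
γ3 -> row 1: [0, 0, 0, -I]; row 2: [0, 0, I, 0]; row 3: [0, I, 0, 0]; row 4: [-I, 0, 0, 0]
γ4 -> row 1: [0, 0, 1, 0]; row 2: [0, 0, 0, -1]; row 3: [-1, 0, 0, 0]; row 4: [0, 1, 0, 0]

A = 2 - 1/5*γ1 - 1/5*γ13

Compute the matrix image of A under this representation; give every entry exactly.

Bivector images (products of the table entries): rho(γ13) = rho(γ1)rho(γ3) = row 1: [0, 0, 0, -I]; row 2: [0, 0, I, 0]; row 3: [0, -I, 0, 0]; row 4: [I, 0, 0, 0].
M = (2)*1 + (-1/5)*rho(γ1) + (-1/5)*rho(γ13), summed entrywise (1 is the identity matrix):
Answer: row 1: [9/5, 0, 0, I/5]; row 2: [0, 9/5, -I/5, 0]; row 3: [0, I/5, 11/5, 0]; row 4: [-I/5, 0, 0, 11/5]


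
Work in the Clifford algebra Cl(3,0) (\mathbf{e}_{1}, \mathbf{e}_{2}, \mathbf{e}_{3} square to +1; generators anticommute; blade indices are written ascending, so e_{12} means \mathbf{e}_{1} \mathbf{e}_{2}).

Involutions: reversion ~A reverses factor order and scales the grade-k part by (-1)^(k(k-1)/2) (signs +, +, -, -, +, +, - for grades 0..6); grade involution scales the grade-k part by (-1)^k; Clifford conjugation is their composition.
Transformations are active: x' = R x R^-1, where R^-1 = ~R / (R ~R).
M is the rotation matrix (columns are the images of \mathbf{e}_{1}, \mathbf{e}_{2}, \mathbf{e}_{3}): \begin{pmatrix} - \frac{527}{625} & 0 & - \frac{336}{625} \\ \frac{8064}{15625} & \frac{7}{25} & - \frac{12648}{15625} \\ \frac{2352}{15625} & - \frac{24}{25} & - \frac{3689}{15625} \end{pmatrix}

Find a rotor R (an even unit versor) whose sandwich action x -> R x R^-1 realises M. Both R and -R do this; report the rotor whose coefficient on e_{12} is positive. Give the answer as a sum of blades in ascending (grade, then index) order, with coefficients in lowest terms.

Method: write R = a + b12*e_{12} + b13*e_{13} + b23*e_{23} with a^2 + b12^2 + b13^2 + b23^2 = 1 (so R^-1 = ~R). Expanding the columns R e_j ~R gives tr M = 4a^2 - 1 and, from the antisymmetric part, M21 - M12 = -4a*b12, M13 - M31 = 4a*b13, M32 - M23 = -4a*b23.
Here tr M = -\frac{12489}{15625}, so a^2 = (1 + tr M)/4 = \frac{784}{15625} and a = ±\frac{28}{125}. Taking a = \frac{28}{125}: M21 - M12 = \frac{8064}{15625}, M13 - M31 = -\frac{10752}{15625}, M32 - M23 = -\frac{2352}{15625}, giving b12 = -\frac{72}{125}, b13 = -\frac{96}{125}, b23 = \frac{21}{125}, i.e. R = \frac{28}{125} - \frac{72}{125} e_{12} - \frac{96}{125} e_{13} + \frac{21}{125} e_{23}.
Its e_{12} coefficient is negative, so report the other preimage -R.
Answer: -\frac{28}{125} + \frac{72}{125} e_{12} + \frac{96}{125} e_{13} - \frac{21}{125} e_{23}. Why the constraint matters: R and -R act identically through the sandwich — M has trace -\frac{12489}{15625} either way — so only the sign condition on e_{12} picks one of the two preimages.


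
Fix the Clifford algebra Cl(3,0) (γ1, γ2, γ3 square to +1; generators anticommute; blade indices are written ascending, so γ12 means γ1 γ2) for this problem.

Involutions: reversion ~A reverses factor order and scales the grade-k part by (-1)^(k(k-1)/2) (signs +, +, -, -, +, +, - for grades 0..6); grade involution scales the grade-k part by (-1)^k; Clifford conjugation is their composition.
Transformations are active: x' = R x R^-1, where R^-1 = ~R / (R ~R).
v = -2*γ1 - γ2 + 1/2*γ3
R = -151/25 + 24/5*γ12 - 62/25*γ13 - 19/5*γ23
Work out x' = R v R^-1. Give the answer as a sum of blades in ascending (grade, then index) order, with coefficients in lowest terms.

~R = -151/25 - 24/5*γ12 + 62/25*γ13 + 19/5*γ23, and R ~R = 10014/125, so R^-1 = ~R / (10014/125).
R v = 151/25*γ1 + 687/50*γ2 - 589/50*γ3 + 188/25*γ123
Answer: 9409/25035*γ1 - 6071/10014*γ2 + 54512/25035*γ3


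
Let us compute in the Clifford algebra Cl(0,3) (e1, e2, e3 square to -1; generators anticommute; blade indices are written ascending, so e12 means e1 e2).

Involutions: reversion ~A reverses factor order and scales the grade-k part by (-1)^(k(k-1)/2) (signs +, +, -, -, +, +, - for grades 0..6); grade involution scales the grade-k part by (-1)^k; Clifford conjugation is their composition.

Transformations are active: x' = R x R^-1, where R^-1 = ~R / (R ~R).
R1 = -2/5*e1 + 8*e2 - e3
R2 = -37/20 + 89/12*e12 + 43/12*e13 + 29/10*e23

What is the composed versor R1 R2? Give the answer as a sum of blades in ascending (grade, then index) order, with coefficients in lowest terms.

Distribute over the terms of R1 (each basis-blade product reordered to ascending indices, repeated generators contracted through their squares):
(-2/5*e1) R2 = 37/50*e1 + 89/30*e2 + 43/30*e3 - 29/25*e123
(8*e2) R2 = 178/3*e1 - 74/5*e2 - 116/5*e3 - 86/3*e123
(-e3) R2 = -43/12*e1 - 29/10*e2 + 37/20*e3 - 89/12*e123
Summing the partial products and collecting blades:
Answer: 5649/100*e1 - 221/15*e2 - 239/12*e3 - 11173/300*e123


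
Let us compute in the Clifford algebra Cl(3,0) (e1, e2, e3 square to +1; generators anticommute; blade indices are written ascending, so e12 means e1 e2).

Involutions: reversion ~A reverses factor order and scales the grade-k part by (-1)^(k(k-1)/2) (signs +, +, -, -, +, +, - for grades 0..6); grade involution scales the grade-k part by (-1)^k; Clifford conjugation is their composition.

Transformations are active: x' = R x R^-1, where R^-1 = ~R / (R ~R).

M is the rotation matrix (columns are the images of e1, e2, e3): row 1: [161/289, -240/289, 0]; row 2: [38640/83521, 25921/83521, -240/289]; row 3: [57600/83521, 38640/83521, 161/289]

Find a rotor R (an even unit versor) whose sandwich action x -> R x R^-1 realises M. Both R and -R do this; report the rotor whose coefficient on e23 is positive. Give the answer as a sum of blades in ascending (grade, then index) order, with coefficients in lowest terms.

Method: write R = a + b12*e12 + b13*e13 + b23*e23 with a^2 + b12^2 + b13^2 + b23^2 = 1 (so R^-1 = ~R). Expanding the columns R e_j ~R gives tr M = 4a^2 - 1 and, from the antisymmetric part, M21 - M12 = -4a*b12, M13 - M31 = 4a*b13, M32 - M23 = -4a*b23.
Here tr M = 118979/83521, so a^2 = (1 + tr M)/4 = 50625/83521 and a = ±225/289. Taking a = 225/289: M21 - M12 = 108000/83521, M13 - M31 = -57600/83521, M32 - M23 = 108000/83521, giving b12 = -120/289, b13 = -64/289, b23 = -120/289, i.e. R = 225/289 - 120/289*e12 - 64/289*e13 - 120/289*e23.
Its e23 coefficient is negative, so report the other preimage -R.
Answer: -225/289 + 120/289*e12 + 64/289*e13 + 120/289*e23. Key observation: the double cover Spin(3) -> SO(3) sends R and -R to the same matrix (trace 118979/83521 here), so the stated sign of the e23 coefficient is what selects one sheet.


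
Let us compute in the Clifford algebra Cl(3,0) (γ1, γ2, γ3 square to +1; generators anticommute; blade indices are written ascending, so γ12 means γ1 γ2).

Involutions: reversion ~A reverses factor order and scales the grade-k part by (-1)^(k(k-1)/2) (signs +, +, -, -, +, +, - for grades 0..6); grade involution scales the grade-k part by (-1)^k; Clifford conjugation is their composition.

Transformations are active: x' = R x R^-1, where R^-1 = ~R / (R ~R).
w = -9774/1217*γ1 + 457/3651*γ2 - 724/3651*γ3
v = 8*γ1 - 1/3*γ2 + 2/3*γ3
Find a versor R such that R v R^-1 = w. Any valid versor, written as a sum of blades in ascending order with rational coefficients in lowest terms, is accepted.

Here q(v) = q(w) = 581/9; the classical choice R = v + w = -38/1217*γ1 - 760/3651*γ2 + 570/1217*γ3 then realises v -> w under the sandwich.
Answer: -38/1217*γ1 - 760/3651*γ2 + 570/1217*γ3


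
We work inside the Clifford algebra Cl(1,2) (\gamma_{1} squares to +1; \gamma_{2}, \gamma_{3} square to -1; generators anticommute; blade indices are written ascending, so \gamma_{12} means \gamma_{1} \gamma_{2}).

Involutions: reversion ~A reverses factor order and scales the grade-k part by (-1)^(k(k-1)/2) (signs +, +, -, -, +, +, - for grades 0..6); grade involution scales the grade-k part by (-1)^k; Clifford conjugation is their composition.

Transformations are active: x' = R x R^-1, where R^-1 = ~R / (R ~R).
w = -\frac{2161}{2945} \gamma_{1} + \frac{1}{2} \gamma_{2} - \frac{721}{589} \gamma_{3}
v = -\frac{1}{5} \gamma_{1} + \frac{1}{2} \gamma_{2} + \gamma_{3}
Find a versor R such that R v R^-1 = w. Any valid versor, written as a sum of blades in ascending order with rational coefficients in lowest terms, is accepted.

Equal squares first: v^2 = w^2 = -\frac{121}{100}. Then v + w = -\frac{550}{589} \gamma_{1} + \gamma_{2} - \frac{132}{589} \gamma_{3} is a versor taking v to w, provided it is invertible.
Answer: -\frac{550}{589} \gamma_{1} + \gamma_{2} - \frac{132}{589} \gamma_{3}


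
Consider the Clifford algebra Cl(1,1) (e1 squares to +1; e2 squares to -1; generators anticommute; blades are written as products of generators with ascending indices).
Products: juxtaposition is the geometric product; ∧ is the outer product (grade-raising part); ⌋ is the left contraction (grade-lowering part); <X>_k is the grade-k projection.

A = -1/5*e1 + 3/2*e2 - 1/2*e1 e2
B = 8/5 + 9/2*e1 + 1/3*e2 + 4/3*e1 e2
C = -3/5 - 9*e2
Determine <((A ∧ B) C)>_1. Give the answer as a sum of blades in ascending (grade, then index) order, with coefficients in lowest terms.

step 1: -8/25*e1 + 12/5*e2 - 457/60*e1 e2
step 2: 108/5 - 34179/500*e1 - 36/25*e2 + 149/20*e1 e2
step 3: -34179/500*e1 - 36/25*e2
Answer: -34179/500*e1 - 36/25*e2


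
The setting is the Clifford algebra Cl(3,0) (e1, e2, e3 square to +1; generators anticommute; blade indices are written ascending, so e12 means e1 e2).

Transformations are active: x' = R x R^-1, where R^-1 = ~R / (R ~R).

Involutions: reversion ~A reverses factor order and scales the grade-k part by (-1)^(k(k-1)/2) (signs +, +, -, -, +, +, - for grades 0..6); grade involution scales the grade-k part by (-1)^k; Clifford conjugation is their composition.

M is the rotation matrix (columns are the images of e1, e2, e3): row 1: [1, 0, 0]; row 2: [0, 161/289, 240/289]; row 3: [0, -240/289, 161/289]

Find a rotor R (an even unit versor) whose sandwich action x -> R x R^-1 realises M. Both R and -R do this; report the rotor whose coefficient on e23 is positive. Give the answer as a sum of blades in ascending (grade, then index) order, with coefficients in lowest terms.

Method: write R = a + b12*e12 + b13*e13 + b23*e23 with a^2 + b12^2 + b13^2 + b23^2 = 1 (so R^-1 = ~R). Expanding the columns R e_j ~R gives tr M = 4a^2 - 1 and, from the antisymmetric part, M21 - M12 = -4a*b12, M13 - M31 = 4a*b13, M32 - M23 = -4a*b23.
Here tr M = 611/289, so a^2 = (1 + tr M)/4 = 225/289 and a = ±15/17. Taking a = 15/17: M21 - M12 = 0, M13 - M31 = 0, M32 - M23 = -480/289, giving b12 = 0, b13 = 0, b23 = 8/17, i.e. R = 15/17 + 8/17*e23.
Its e23 coefficient is already positive.
Answer: 15/17 + 8/17*e23. Why the constraint matters: R and -R act identically through the sandwich — M has trace 611/289 either way — so only the sign condition on e23 picks one of the two preimages.


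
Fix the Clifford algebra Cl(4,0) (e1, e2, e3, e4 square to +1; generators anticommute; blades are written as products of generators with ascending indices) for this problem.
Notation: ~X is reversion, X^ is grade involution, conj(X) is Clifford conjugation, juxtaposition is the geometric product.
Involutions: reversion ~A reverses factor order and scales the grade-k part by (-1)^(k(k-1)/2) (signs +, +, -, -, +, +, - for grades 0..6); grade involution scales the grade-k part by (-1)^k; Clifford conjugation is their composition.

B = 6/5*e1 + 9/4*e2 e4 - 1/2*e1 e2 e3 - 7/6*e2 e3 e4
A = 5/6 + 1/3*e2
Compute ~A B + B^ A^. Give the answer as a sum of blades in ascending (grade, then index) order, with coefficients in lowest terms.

first term: e1 + 3/4*e4 - 2/5*e1 e2 + 1/6*e1 e3 + 15/8*e2 e4 - 7/18*e3 e4 - 5/12*e1 e2 e3 - 35/36*e2 e3 e4
second term: -e1 + 3/4*e4 + 2/5*e1 e2 + 1/6*e1 e3 + 15/8*e2 e4 - 7/18*e3 e4 + 5/12*e1 e2 e3 + 35/36*e2 e3 e4
Answer: 3/2*e4 + 1/3*e1 e3 + 15/4*e2 e4 - 7/9*e3 e4


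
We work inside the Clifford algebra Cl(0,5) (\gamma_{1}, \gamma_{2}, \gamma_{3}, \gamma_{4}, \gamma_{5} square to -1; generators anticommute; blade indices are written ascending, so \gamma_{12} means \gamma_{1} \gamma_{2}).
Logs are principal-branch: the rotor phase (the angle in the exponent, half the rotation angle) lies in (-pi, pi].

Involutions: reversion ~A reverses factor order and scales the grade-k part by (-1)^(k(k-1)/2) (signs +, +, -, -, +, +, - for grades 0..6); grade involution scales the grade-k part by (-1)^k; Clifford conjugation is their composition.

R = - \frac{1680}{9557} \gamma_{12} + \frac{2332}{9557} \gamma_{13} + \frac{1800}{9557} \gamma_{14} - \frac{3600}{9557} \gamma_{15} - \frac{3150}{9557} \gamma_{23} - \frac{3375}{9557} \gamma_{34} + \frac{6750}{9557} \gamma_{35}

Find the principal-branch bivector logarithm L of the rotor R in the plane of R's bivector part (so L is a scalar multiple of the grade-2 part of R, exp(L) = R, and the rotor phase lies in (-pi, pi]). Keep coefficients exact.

The scalar part of R is 0, and that scalar determines the rotor phase on the principal branch; recovering the unit plane as bivector-part over sine of the phase gives L = phase * plane.
Concretely: cos(phase) = 0 gives phase = ±\frac{\pi}{2}, and since phase/sin(phase) is even the sign is immaterial: L = (phase/sin(phase)) * <R>_2 = (\frac{\pi}{2}) * <R>_2.
Answer: - \frac{840 \pi}{9557} \gamma_{12} + \frac{1166 \pi}{9557} \gamma_{13} + \frac{900 \pi}{9557} \gamma_{14} - \frac{1800 \pi}{9557} \gamma_{15} - \frac{1575 \pi}{9557} \gamma_{23} - \frac{3375 \pi}{19114} \gamma_{34} + \frac{3375 \pi}{9557} \gamma_{35}


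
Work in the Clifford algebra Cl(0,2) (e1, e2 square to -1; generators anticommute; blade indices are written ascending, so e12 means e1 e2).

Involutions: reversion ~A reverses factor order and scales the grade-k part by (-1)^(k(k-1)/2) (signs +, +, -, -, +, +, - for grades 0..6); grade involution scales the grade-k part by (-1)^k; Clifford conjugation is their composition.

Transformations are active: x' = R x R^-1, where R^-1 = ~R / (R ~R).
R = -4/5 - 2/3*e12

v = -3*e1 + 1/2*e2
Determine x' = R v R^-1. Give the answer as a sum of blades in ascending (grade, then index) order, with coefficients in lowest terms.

~R = -4/5 + 2/3*e12, and R ~R = 244/225, so R^-1 = ~R / (244/225).
R v = 41/15*e1 + 8/5*e2
Answer: -63/61*e1 - 349/122*e2


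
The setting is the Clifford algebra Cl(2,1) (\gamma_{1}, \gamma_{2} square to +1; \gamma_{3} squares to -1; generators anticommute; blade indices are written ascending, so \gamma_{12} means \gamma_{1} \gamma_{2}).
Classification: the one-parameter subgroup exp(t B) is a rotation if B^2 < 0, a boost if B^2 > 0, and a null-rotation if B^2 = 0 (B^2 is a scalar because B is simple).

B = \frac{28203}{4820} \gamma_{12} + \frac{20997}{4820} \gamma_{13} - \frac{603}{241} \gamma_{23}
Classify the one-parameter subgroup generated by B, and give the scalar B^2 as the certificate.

B^2 term by term: the squares give (\frac{28203}{4820})^2*(\gamma_{12})^2 + (\frac{20997}{4820})^2*(\gamma_{13})^2 + (-\frac{603}{241})^2*(\gamma_{23})^2 = \frac{795409209}{23232400}*(-1) + \frac{440874009}{23232400}*(+1) + \frac{363609}{58081}*(+1) = -9 (each basis 2-blade squares to minus the product of its generators' squares); cross terms between blades sharing an index anticommute and cancel. So B^2 = -9.
Answer: rotation, certificate B^2 = -9. Note: conjugating B changes its blade decomposition but never the scalar B^2 = -9, whose sign settles the classification.


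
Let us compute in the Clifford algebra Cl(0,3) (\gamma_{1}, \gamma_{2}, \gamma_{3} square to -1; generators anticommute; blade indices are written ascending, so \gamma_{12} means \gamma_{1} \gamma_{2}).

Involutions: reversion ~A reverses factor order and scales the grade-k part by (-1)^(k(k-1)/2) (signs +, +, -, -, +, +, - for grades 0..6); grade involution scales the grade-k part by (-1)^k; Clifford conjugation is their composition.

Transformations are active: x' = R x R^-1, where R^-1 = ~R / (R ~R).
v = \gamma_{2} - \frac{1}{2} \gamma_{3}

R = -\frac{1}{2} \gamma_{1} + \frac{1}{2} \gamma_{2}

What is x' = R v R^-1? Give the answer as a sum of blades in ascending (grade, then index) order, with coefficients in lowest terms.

~R = -\frac{1}{2} \gamma_{1} + \frac{1}{2} \gamma_{2}, and R ~R = -\frac{1}{2}, so R^-1 = ~R / (-\frac{1}{2}).
R v = -\frac{1}{2} - \frac{1}{2} \gamma_{12} + \frac{1}{4} \gamma_{13} - \frac{1}{4} \gamma_{23}
Answer: -\gamma_{1} + \frac{1}{2} \gamma_{3}


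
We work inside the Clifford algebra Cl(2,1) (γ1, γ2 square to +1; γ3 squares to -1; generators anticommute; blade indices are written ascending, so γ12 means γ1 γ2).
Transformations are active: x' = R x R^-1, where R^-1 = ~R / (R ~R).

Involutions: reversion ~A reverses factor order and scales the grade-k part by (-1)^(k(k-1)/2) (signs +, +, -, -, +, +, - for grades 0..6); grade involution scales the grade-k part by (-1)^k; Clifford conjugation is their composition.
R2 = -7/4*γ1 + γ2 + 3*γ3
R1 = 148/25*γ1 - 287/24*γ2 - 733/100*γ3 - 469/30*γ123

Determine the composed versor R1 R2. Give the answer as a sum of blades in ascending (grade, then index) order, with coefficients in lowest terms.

Distribute over the terms of R2 (each basis-blade product reordered to ascending indices, repeated generators contracted through their squares):
R1 (-7/4*γ1) = -259/25 - 2009/96*γ12 - 5131/400*γ13 + 3283/120*γ23
R1 (γ2) = -287/24 + 148/25*γ12 + 469/30*γ13 + 733/100*γ23
R1 (3*γ3) = 2199/100 + 469/10*γ12 + 444/25*γ13 - 287/8*γ23
Summing the partial products and collecting blades:
Answer: -197/600 + 76543/2400*γ12 + 24679/1200*γ13 - 89/75*γ23


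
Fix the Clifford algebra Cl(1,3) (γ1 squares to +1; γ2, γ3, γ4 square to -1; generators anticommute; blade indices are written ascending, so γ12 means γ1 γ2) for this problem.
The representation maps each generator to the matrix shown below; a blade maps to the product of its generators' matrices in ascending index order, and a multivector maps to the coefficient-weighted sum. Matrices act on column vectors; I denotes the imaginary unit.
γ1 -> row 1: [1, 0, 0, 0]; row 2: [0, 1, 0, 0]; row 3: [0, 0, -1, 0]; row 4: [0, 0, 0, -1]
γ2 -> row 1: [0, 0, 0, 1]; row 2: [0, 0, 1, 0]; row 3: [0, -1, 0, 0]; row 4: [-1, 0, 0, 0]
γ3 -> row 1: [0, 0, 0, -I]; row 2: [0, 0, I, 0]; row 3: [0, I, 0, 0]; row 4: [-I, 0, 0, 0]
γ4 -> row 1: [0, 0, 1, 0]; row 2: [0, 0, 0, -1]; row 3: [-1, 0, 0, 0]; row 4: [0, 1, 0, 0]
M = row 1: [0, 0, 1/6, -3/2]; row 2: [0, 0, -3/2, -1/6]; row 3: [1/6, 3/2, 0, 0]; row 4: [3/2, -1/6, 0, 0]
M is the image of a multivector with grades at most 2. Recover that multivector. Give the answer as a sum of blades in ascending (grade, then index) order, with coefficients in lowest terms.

Method: the blade images are trace-orthogonal — tr(rho(e_A) rho(e_B)^-1) = 4 if A = B and 0 otherwise — and rho(e_A)^-1 = (e_A)^2 * rho(e_A) with (e_A)^2 = +1 or -1, so the coefficient of e_A in the preimage is (e_A)^2 * tr(M rho(e_A))/4.
Nonzero projections over blades of grade <= 2: γ2: (γ2)^2 = -1, tr(M rho(γ2)) = 6, coefficient -3/2; γ14: (γ14)^2 = +1, tr(M rho(γ14)) = 2/3, coefficient 1/6. Every other blade of grade <= 2 projects to 0.
Answer: -3/2*γ2 + 1/6*γ14


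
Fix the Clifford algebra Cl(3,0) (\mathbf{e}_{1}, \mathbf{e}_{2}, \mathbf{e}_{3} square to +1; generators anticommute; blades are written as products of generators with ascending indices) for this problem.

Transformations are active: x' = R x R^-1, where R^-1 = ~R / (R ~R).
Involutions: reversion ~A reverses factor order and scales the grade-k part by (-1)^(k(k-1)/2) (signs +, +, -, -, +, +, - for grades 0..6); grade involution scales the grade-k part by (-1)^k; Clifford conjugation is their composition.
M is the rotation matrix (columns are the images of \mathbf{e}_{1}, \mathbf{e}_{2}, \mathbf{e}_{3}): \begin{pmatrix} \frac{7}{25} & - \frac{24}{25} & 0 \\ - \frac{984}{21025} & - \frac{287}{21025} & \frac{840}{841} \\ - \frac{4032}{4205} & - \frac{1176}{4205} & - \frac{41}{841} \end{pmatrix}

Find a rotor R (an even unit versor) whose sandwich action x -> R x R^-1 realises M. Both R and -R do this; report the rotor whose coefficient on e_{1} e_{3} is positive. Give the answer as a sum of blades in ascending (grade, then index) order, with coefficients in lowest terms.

Method: write R = a + b12*e_{1} e_{2} + b13*e_{1} e_{3} + b23*e_{2} e_{3} with a^2 + b12^2 + b13^2 + b23^2 = 1 (so R^-1 = ~R). Expanding the columns R e_j ~R gives tr M = 4a^2 - 1 and, from the antisymmetric part, M21 - M12 = -4a*b12, M13 - M31 = 4a*b13, M32 - M23 = -4a*b23.
Here tr M = \frac{183}{841}, so a^2 = (1 + tr M)/4 = \frac{256}{841} and a = ±\frac{16}{29}. Taking a = \frac{16}{29}: M21 - M12 = \frac{768}{841}, M13 - M31 = \frac{4032}{4205}, M32 - M23 = -\frac{5376}{4205}, giving b12 = -\frac{12}{29}, b13 = \frac{63}{145}, b23 = \frac{84}{145}, i.e. R = \frac{16}{29} - \frac{12}{29} e_{1} e_{2} + \frac{63}{145} e_{1} e_{3} + \frac{84}{145} e_{2} e_{3}.
Its e_{1} e_{3} coefficient is already positive.
Answer: \frac{16}{29} - \frac{12}{29} e_{1} e_{2} + \frac{63}{145} e_{1} e_{3} + \frac{84}{145} e_{2} e_{3}. Uniqueness: Spin(3) -> SO(3) maps R and -R to the same rotation of trace \frac{183}{841}; fixing the sign of the e_{1} e_{3} coefficient removes the ambiguity.
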